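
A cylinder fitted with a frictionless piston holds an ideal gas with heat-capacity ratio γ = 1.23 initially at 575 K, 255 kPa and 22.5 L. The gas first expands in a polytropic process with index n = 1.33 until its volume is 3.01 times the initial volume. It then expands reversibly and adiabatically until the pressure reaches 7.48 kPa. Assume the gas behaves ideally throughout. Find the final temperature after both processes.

n = P₁V₁/(RT₁) = 255×22.5/(8.314×575) = 1.20 mol.
Step 1 — Polytropic n=1.33: T₂ = T₁(V₁/V₂)^(n−1) = 575×(0.332)^0.33 = 400 K; P₂ = P₁(V₁/V₂)^n = 58.9 kPa.
W = (P₁V₁−P₂V₂)/(n−1) = (255×22.5−58.9×67.7)/0.33 = 5300 J.
ΔU = nCvΔT = 1.20×36.1×(400−575) = -7600 J.
Q = ΔU + W = -2300 J.
State after step 1: P = 58.9 kPa, V = 67.7 L, T = 400 K.
Step 2 — Adiabatic: T₂/T₁ = (P₂/P₁)^((γ−1)/γ) ⇒ T₂ = 400×(0.127)^0.187 = 272 K; V₂ = 363 L.
ΔU = nCvΔT = 1.20×36.1×(272−400) = -5550 J.
Q = 0 for an adiabatic process, so W = −ΔU = 5550 J.
Net over both steps: W = 10900 J, Q = -2300 J, ΔU = -13200 J.

272 K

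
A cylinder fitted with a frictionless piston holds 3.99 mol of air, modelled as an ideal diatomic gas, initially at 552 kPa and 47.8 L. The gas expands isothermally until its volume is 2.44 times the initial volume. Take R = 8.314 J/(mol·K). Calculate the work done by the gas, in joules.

T₁ = P₁V₁/(nR) = 552×47.8/(3.99×8.314) = 795 K.
Isothermal: T stays 795 K; PV = const ⇒ V₂ = 117 L, P₂ = 226 kPa.
W = nRT ln(V₂/V₁) = 3.99×8.314×795×ln(2.44) = 23500 J.

23500 J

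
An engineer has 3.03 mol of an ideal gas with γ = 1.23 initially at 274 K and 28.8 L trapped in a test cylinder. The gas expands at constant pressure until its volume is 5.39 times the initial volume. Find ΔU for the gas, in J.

132000 J

P₁ = nRT₁/V₁ = 3.03×8.314×274/28.8 = 240 kPa.
Isobaric: P stays 240 kPa; V/T = const ⇒ T₂ = 1480 K, V₂ = 155 L.
For an ideal gas ΔU = nCvΔT with Cv = R/(γ−1) = 36.1 J/(mol·K).
ΔU = 3.03×36.1×(1480−274) = 132000 J.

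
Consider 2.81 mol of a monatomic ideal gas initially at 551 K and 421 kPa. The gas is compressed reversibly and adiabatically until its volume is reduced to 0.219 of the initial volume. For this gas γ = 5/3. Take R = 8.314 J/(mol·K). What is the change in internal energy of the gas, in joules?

33800 J

V₁ = nRT₁/P₁ = 2.81×8.314×551/421 = 30.6 L.
Adiabatic: TV^(γ−1) = const ⇒ T₂ = 551×(4.57)^0.667 = 1520 K; PV^γ = const ⇒ P₂ = 5290 kPa.
For an ideal gas ΔU = nCvΔT with Cv = (3/2)R = 12.5 J/(mol·K).
ΔU = 2.81×12.5×(1520−551) = 33800 J.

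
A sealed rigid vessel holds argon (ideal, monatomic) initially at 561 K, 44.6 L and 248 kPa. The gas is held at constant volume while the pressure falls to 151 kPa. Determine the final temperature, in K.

Isochoric: V stays 44.6 L; P/T = const ⇒ T₂ = 342 K, P₂ = 151 kPa.

342 K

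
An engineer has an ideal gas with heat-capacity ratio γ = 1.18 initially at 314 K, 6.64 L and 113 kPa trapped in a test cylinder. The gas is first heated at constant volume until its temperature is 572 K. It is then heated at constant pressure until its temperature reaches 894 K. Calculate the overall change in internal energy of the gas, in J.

n = P₁V₁/(RT₁) = 113×6.64/(8.314×314) = 0.287 mol.
Step 1 — Isochoric: V stays 6.64 L; P/T = const ⇒ T₂ = 572 K, P₂ = 206 kPa.
W = 0 (no volume change).
ΔU = nCvΔT = 0.287×46.2×(572−314) = 3430 J.
Q = ΔU = 3430 J.
State after step 1: P = 206 kPa, V = 6.64 L, T = 572 K.
Step 2 — Isobaric: P stays 206 kPa; V/T = const ⇒ T₂ = 894 K, V₂ = 10.4 L.
W = PΔV = 206×(10.4−6.64) kPa·L = 769 J.
ΔU = nCvΔT = 0.287×46.2×(894−572) = 4270 J.
Q = ΔU + W = nCpΔT = 5040 J.
Net over both steps: W = 769 J, Q = 8470 J, ΔU = 7700 J.

7700 J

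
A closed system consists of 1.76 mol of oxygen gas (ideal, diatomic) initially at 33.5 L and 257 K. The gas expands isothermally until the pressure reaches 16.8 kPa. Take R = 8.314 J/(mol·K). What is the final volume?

224 L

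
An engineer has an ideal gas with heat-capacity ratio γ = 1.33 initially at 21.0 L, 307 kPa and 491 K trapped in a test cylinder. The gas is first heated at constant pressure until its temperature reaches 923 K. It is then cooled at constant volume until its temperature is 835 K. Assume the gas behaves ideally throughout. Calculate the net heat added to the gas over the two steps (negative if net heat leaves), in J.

19400 J

n = P₁V₁/(RT₁) = 307×21.0/(8.314×491) = 1.58 mol.
Step 1 — Isobaric: P stays 307 kPa; V/T = const ⇒ T₂ = 923 K, V₂ = 39.5 L.
W = PΔV = 307×(39.5−21.0) kPa·L = 5670 J.
ΔU = nCvΔT = 1.58×25.2×(923−491) = 17200 J.
Q = ΔU + W = nCpΔT = 22900 J.
State after step 1: P = 307 kPa, V = 39.5 L, T = 923 K.
Step 2 — Isochoric: V stays 39.5 L; P/T = const ⇒ T₂ = 835 K, P₂ = 278 kPa.
W = 0 (no volume change).
ΔU = nCvΔT = 1.58×25.2×(835−923) = -3500 J.
Q = ΔU = -3500 J.
Net over both steps: W = 5670 J, Q = 19400 J, ΔU = 13700 J.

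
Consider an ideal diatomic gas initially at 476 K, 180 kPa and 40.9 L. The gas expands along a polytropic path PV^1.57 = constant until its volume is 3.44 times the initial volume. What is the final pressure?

Polytropic n=1.57: T₂ = T₁(V₁/V₂)^(n−1) = 476×(0.291)^0.57 = 235 K; P₂ = P₁(V₁/V₂)^n = 25.9 kPa.

25.9 kPa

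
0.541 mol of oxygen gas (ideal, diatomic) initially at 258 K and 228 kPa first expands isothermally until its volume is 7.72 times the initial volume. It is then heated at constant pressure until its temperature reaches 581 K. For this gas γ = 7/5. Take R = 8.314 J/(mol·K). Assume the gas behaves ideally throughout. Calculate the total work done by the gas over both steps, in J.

V₁ = nRT₁/P₁ = 0.541×8.314×258/228 = 5.09 L.
Step 1 — Isothermal: T stays 258 K; PV = const ⇒ V₂ = 39.3 L, P₂ = 29.5 kPa.
ΔU = 0 (ideal gas, T constant).
W = nRT ln(V₂/V₁) = 0.541×8.314×258×ln(7.72) = 2370 J.
Q = ΔU + W = 2370 J.
State after step 1: P = 29.5 kPa, V = 39.3 L, T = 258 K.
Step 2 — Isobaric: P stays 29.5 kPa; V/T = const ⇒ T₂ = 581 K, V₂ = 88.5 L.
W = PΔV = 29.5×(88.5−39.3) kPa·L = 1450 J.
ΔU = nCvΔT = 0.541×20.8×(581−258) = 3630 J.
Q = ΔU + W = nCpΔT = 5080 J.
Net over both steps: W = 3820 J, Q = 7460 J, ΔU = 3630 J.

3820 J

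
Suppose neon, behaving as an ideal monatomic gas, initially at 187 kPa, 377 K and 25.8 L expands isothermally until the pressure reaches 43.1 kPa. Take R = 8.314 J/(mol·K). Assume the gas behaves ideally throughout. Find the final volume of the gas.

112 L

Isothermal: T stays 377 K; PV = const ⇒ V₂ = 112 L, P₂ = 43.1 kPa.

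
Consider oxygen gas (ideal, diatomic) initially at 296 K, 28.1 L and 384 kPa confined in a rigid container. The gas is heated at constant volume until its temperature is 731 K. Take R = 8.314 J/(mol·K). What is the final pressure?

Isochoric: V stays 28.1 L; P/T = const ⇒ T₂ = 731 K, P₂ = 948 kPa.

948 kPa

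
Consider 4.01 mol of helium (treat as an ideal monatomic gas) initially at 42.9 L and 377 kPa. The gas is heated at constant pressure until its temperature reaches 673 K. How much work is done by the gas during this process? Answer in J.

6260 J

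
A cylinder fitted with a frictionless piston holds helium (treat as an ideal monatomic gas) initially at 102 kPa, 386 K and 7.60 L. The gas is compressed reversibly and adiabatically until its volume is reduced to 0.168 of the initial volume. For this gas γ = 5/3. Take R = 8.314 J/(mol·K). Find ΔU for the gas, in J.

n = P₁V₁/(RT₁) = 102×7.60/(8.314×386) = 0.242 mol.
Adiabatic: TV^(γ−1) = const ⇒ T₂ = 386×(5.95)^0.667 = 1270 K; PV^γ = const ⇒ P₂ = 1990 kPa.
For an ideal gas ΔU = nCvΔT with Cv = (3/2)R = 12.5 J/(mol·K).
ΔU = 0.242×12.5×(1270−386) = 2660 J.

2660 J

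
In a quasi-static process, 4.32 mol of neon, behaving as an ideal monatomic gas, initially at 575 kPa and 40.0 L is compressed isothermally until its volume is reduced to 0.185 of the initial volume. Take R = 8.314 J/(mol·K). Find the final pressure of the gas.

3110 kPa

T₁ = P₁V₁/(nR) = 575×40.0/(4.32×8.314) = 640 K.
Isothermal: T stays 640 K; PV = const ⇒ V₂ = 7.40 L, P₂ = 3110 kPa.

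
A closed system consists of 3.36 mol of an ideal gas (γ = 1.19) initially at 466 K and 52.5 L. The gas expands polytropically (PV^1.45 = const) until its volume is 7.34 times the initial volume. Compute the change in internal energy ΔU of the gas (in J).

-40600 J

P₁ = nRT₁/V₁ = 3.36×8.314×466/52.5 = 248 kPa.
Polytropic n=1.45: T₂ = T₁(V₁/V₂)^(n−1) = 466×(0.136)^0.45 = 190 K; P₂ = P₁(V₁/V₂)^n = 13.8 kPa.
For an ideal gas ΔU = nCvΔT with Cv = R/(γ−1) = 43.8 J/(mol·K).
ΔU = 3.36×43.8×(190−466) = -40600 J.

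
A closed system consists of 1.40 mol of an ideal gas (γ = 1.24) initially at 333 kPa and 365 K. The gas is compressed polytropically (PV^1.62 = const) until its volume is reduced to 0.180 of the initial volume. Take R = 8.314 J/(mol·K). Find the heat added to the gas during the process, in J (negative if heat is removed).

V₁ = nRT₁/P₁ = 1.40×8.314×365/333 = 12.8 L.
Polytropic n=1.62: T₂ = T₁(V₁/V₂)^(n−1) = 365×(5.56)^0.62 = 1060 K; P₂ = P₁(V₁/V₂)^n = 5360 kPa.
W = (P₁V₁−P₂V₂)/(n−1) = (333×12.8−5360×2.30)/0.62 = -13000 J.
ΔU = nCvΔT = 1.40×34.6×(1060−365) = 33600 J.
Q = ΔU + W = 20600 J.

20600 J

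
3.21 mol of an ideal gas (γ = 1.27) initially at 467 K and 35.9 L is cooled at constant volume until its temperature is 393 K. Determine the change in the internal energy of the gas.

P₁ = nRT₁/V₁ = 3.21×8.314×467/35.9 = 347 kPa.
Isochoric: V stays 35.9 L; P/T = const ⇒ T₂ = 393 K, P₂ = 292 kPa.
For an ideal gas ΔU = nCvΔT with Cv = R/(γ−1) = 30.8 J/(mol·K).
ΔU = 3.21×30.8×(393−467) = -7310 J.

-7310 J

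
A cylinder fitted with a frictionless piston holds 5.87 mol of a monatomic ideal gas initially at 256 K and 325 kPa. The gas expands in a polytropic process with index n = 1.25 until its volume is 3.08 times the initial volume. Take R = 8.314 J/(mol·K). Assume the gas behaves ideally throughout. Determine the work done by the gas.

12300 J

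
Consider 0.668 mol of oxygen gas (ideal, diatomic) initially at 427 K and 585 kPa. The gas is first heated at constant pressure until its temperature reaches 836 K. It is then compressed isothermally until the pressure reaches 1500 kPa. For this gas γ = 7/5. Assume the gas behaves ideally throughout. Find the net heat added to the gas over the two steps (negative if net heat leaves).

V₁ = nRT₁/P₁ = 0.668×8.314×427/585 = 4.05 L.
Step 1 — Isobaric: P stays 585 kPa; V/T = const ⇒ T₂ = 836 K, V₂ = 7.94 L.
W = PΔV = 585×(7.94−4.05) kPa·L = 2270 J.
ΔU = nCvΔT = 0.668×20.8×(836−427) = 5680 J.
Q = ΔU + W = nCpΔT = 7950 J.
State after step 1: P = 585 kPa, V = 7.94 L, T = 836 K.
Step 2 — Isothermal: T stays 836 K; PV = const ⇒ V₂ = 3.10 L, P₂ = 1500 kPa.
ΔU = 0 (ideal gas, T constant).
W = nRT ln(V₂/V₁) = 0.668×8.314×836×ln(0.390) = -4370 J.
Q = ΔU + W = -4370 J.
Net over both steps: W = -2100 J, Q = 3580 J, ΔU = 5680 J.

3580 J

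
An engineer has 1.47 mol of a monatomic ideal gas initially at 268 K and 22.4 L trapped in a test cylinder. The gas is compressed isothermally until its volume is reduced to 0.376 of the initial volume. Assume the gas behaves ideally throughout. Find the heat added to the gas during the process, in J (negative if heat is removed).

-3200 J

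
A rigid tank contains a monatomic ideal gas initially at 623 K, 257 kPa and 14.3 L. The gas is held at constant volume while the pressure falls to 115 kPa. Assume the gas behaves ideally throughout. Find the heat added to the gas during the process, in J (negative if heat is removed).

n = P₁V₁/(RT₁) = 257×14.3/(8.314×623) = 0.710 mol.
Isochoric: V stays 14.3 L; P/T = const ⇒ T₂ = 279 K, P₂ = 115 kPa.
W = 0 (no volume change).
ΔU = nCvΔT = 0.710×12.5×(279−623) = -3050 J.
Q = ΔU = -3050 J.

-3050 J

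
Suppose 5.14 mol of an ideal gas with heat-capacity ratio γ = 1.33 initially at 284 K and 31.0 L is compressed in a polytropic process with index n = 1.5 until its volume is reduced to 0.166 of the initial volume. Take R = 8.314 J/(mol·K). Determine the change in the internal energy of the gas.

53500 J

P₁ = nRT₁/V₁ = 5.14×8.314×284/31.0 = 391 kPa.
Polytropic n=1.5: T₂ = T₁(V₁/V₂)^(n−1) = 284×(6.02)^0.50 = 697 K; P₂ = P₁(V₁/V₂)^n = 5790 kPa.
For an ideal gas ΔU = nCvΔT with Cv = R/(γ−1) = 25.2 J/(mol·K).
ΔU = 5.14×25.2×(697−284) = 53500 J.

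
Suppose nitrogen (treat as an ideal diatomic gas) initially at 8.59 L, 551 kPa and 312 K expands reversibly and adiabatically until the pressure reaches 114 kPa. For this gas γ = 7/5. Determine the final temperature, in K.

Adiabatic: T₂/T₁ = (P₂/P₁)^((γ−1)/γ) ⇒ T₂ = 312×(0.207)^0.286 = 199 K; V₂ = 26.5 L.

199 K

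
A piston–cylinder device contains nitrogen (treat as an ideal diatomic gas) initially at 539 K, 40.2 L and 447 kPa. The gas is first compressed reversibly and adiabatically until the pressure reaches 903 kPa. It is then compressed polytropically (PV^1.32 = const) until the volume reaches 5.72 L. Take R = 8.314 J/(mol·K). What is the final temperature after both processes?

1050 K

n = P₁V₁/(RT₁) = 447×40.2/(8.314×539) = 4.01 mol.
Step 1 — Adiabatic: T₂/T₁ = (P₂/P₁)^((γ−1)/γ) ⇒ T₂ = 539×(2.02)^0.286 = 659 K; V₂ = 24.3 L.
ΔU = nCvΔT = 4.01×20.8×(659−539) = 10000 J.
Q = 0 for an adiabatic process, so W = −ΔU = -10000 J.
State after step 1: P = 903 kPa, V = 24.3 L, T = 659 K.
Step 2 — Polytropic n=1.32: T₂ = T₁(V₁/V₂)^(n−1) = 659×(4.25)^0.32 = 1050 K; P₂ = P₁(V₁/V₂)^n = 6100 kPa.
W = (P₁V₁−P₂V₂)/(n−1) = (903×24.3−6100×5.72)/0.32 = -40400 J.
ΔU = nCvΔT = 4.01×20.8×(1050−659) = 32400 J.
Q = ΔU + W = -8090 J.
Net over both steps: W = -50400 J, Q = -8090 J, ΔU = 42400 J.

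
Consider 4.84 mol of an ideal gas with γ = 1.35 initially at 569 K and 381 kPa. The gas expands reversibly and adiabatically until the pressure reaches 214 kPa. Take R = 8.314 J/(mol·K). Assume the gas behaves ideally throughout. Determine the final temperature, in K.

490 K

V₁ = nRT₁/P₁ = 4.84×8.314×569/381 = 60.1 L.
Adiabatic: T₂/T₁ = (P₂/P₁)^((γ−1)/γ) ⇒ T₂ = 569×(0.562)^0.259 = 490 K; V₂ = 92.1 L.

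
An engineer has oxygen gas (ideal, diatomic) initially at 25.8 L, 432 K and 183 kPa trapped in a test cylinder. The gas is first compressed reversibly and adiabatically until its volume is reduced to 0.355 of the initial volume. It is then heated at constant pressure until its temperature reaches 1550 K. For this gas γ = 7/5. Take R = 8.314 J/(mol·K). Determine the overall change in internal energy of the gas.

n = P₁V₁/(RT₁) = 183×25.8/(8.314×432) = 1.31 mol.
Step 1 — Adiabatic: TV^(γ−1) = const ⇒ T₂ = 432×(2.82)^0.400 = 654 K; PV^γ = const ⇒ P₂ = 780 kPa.
ΔU = nCvΔT = 1.31×20.8×(654−432) = 6060 J.
Q = 0 for an adiabatic process, so W = −ΔU = -6060 J.
State after step 1: P = 780 kPa, V = 9.16 L, T = 654 K.
Step 2 — Isobaric: P stays 780 kPa; V/T = const ⇒ T₂ = 1550 K, V₂ = 21.7 L.
W = PΔV = 780×(21.7−9.16) kPa·L = 9800 J.
ΔU = nCvΔT = 1.31×20.8×(1550−654) = 24500 J.
Q = ΔU + W = nCpΔT = 34300 J.
Net over both steps: W = 3740 J, Q = 34300 J, ΔU = 30500 J.

30500 J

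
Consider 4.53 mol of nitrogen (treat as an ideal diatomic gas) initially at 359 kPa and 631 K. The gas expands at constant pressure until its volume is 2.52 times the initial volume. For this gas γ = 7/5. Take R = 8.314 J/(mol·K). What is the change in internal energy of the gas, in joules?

V₁ = nRT₁/P₁ = 4.53×8.314×631/359 = 66.2 L.
Isobaric: P stays 359 kPa; V/T = const ⇒ T₂ = 1590 K, V₂ = 167 L.
For an ideal gas ΔU = nCvΔT with Cv = (5/2)R = 20.8 J/(mol·K).
ΔU = 4.53×20.8×(1590−631) = 90300 J.

90300 J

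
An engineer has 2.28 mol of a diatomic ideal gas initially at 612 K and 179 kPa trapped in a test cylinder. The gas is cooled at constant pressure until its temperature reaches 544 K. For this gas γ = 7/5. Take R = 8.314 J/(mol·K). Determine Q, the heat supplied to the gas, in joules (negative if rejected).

-4510 J

V₁ = nRT₁/P₁ = 2.28×8.314×612/179 = 64.8 L.
Isobaric: P stays 179 kPa; V/T = const ⇒ T₂ = 544 K, V₂ = 57.6 L.
W = PΔV = 179×(57.6−64.8) kPa·L = -1290 J.
ΔU = nCvΔT = 2.28×20.8×(544−612) = -3220 J.
Q = ΔU + W = nCpΔT = -4510 J.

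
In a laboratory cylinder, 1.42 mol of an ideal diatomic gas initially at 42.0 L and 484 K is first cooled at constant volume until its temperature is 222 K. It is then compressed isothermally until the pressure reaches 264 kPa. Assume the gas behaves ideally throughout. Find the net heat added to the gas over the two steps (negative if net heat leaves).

-11500 J

P₁ = nRT₁/V₁ = 1.42×8.314×484/42.0 = 136 kPa.
Step 1 — Isochoric: V stays 42.0 L; P/T = const ⇒ T₂ = 222 K, P₂ = 62.4 kPa.
W = 0 (no volume change).
ΔU = nCvΔT = 1.42×20.8×(222−484) = -7730 J.
Q = ΔU = -7730 J.
State after step 1: P = 62.4 kPa, V = 42.0 L, T = 222 K.
Step 2 — Isothermal: T stays 222 K; PV = const ⇒ V₂ = 9.93 L, P₂ = 264 kPa.
ΔU = 0 (ideal gas, T constant).
W = nRT ln(V₂/V₁) = 1.42×8.314×222×ln(0.236) = -3780 J.
Q = ΔU + W = -3780 J.
Net over both steps: W = -3780 J, Q = -11500 J, ΔU = -7730 J.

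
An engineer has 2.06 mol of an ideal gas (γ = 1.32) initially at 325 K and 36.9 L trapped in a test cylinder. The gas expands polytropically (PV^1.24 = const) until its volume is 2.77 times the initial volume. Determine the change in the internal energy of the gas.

P₁ = nRT₁/V₁ = 2.06×8.314×325/36.9 = 151 kPa.
Polytropic n=1.24: T₂ = T₁(V₁/V₂)^(n−1) = 325×(0.361)^0.24 = 255 K; P₂ = P₁(V₁/V₂)^n = 42.6 kPa.
For an ideal gas ΔU = nCvΔT with Cv = R/(γ−1) = 26.0 J/(mol·K).
ΔU = 2.06×26.0×(255−325) = -3770 J.

-3770 J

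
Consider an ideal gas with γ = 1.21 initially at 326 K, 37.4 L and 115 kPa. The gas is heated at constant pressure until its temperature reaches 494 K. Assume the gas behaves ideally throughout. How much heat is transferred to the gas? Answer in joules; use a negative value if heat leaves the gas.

n = P₁V₁/(RT₁) = 115×37.4/(8.314×326) = 1.59 mol.
Isobaric: P stays 115 kPa; V/T = const ⇒ T₂ = 494 K, V₂ = 56.7 L.
W = PΔV = 115×(56.7−37.4) kPa·L = 2220 J.
ΔU = nCvΔT = 1.59×39.6×(494−326) = 10600 J.
Q = ΔU + W = nCpΔT = 12800 J.

12800 J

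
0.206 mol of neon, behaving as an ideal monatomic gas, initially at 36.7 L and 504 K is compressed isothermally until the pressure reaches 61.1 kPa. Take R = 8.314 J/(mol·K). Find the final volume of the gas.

14.1 L

P₁ = nRT₁/V₁ = 0.206×8.314×504/36.7 = 23.5 kPa.
Isothermal: T stays 504 K; PV = const ⇒ V₂ = 14.1 L, P₂ = 61.1 kPa.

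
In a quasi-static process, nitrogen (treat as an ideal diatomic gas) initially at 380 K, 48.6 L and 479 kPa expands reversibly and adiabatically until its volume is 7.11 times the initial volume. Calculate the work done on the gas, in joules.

-31600 J

n = P₁V₁/(RT₁) = 479×48.6/(8.314×380) = 7.37 mol.
Adiabatic: TV^(γ−1) = const ⇒ T₂ = 380×(0.141)^0.400 = 173 K; PV^γ = const ⇒ P₂ = 30.7 kPa.
ΔU = nCvΔT = 7.37×20.8×(173−380) = -31600 J.
Q = 0 for an adiabatic process, so W = −ΔU = 31600 J.
Work done on the gas = −W_by = -31600 J.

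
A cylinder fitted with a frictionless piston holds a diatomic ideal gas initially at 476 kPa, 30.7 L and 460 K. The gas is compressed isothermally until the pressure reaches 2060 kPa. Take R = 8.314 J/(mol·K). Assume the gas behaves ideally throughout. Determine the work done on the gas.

n = P₁V₁/(RT₁) = 476×30.7/(8.314×460) = 3.82 mol.
Isothermal: T stays 460 K; PV = const ⇒ V₂ = 7.09 L, P₂ = 2060 kPa.
W = nRT ln(V₂/V₁) = 3.82×8.314×460×ln(0.231) = -21400 J.
Work done on the gas = −W_by = 21400 J.

21400 J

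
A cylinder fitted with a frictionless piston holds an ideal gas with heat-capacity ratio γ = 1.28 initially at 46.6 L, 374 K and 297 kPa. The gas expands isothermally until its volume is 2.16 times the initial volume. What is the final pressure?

138 kPa

Isothermal: T stays 374 K; PV = const ⇒ V₂ = 101 L, P₂ = 138 kPa.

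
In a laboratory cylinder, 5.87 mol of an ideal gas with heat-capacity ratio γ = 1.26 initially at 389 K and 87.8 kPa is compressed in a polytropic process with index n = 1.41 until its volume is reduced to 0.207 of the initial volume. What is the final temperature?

V₁ = nRT₁/P₁ = 5.87×8.314×389/87.8 = 216 L.
Polytropic n=1.41: T₂ = T₁(V₁/V₂)^(n−1) = 389×(4.83)^0.41 = 742 K; P₂ = P₁(V₁/V₂)^n = 809 kPa.

742 K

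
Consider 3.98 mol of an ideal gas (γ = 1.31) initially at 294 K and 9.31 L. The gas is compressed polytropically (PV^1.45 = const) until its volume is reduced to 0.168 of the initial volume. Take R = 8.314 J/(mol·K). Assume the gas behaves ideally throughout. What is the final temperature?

P₁ = nRT₁/V₁ = 3.98×8.314×294/9.31 = 1040 kPa.
Polytropic n=1.45: T₂ = T₁(V₁/V₂)^(n−1) = 294×(5.95)^0.45 = 656 K; P₂ = P₁(V₁/V₂)^n = 13900 kPa.

656 K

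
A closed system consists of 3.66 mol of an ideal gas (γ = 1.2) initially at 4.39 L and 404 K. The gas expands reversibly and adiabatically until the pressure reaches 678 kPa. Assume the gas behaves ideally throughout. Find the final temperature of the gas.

319 K

P₁ = nRT₁/V₁ = 3.66×8.314×404/4.39 = 2800 kPa.
Adiabatic: T₂/T₁ = (P₂/P₁)^((γ−1)/γ) ⇒ T₂ = 404×(0.242)^0.167 = 319 K; V₂ = 14.3 L.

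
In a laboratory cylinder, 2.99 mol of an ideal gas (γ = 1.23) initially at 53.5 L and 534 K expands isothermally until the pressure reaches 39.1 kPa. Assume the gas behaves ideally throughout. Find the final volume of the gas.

P₁ = nRT₁/V₁ = 2.99×8.314×534/53.5 = 248 kPa.
Isothermal: T stays 534 K; PV = const ⇒ V₂ = 340 L, P₂ = 39.1 kPa.

340 L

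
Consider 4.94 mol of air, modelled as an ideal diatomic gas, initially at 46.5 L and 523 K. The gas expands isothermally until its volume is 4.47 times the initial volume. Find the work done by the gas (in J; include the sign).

32200 J

P₁ = nRT₁/V₁ = 4.94×8.314×523/46.5 = 462 kPa.
Isothermal: T stays 523 K; PV = const ⇒ V₂ = 208 L, P₂ = 103 kPa.
W = nRT ln(V₂/V₁) = 4.94×8.314×523×ln(4.47) = 32200 J.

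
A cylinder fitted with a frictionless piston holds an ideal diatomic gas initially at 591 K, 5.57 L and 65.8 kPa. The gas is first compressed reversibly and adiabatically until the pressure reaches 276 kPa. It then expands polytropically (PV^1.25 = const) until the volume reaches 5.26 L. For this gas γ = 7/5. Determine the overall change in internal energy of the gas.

168 J

n = P₁V₁/(RT₁) = 65.8×5.57/(8.314×591) = 0.0746 mol.
Step 1 — Adiabatic: T₂/T₁ = (P₂/P₁)^((γ−1)/γ) ⇒ T₂ = 591×(4.19)^0.286 = 890 K; V₂ = 2.00 L.
ΔU = nCvΔT = 0.0746×20.8×(890−591) = 464 J.
Q = 0 for an adiabatic process, so W = −ΔU = -464 J.
State after step 1: P = 276 kPa, V = 2.00 L, T = 890 K.
Step 2 — Polytropic n=1.25: T₂ = T₁(V₁/V₂)^(n−1) = 890×(0.380)^0.25 = 699 K; P₂ = P₁(V₁/V₂)^n = 82.4 kPa.
W = (P₁V₁−P₂V₂)/(n−1) = (276×2.00−82.4×5.26)/0.25 = 474 J.
ΔU = nCvΔT = 0.0746×20.8×(699−890) = -296 J.
Q = ΔU + W = 178 J.
Net over both steps: W = 10.3 J, Q = 178 J, ΔU = 168 J.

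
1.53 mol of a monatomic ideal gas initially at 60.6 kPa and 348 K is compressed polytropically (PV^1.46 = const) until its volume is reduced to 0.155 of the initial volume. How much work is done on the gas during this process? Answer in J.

V₁ = nRT₁/P₁ = 1.53×8.314×348/60.6 = 73.0 L.
Polytropic n=1.46: T₂ = T₁(V₁/V₂)^(n−1) = 348×(6.45)^0.46 = 820 K; P₂ = P₁(V₁/V₂)^n = 922 kPa.
W = (P₁V₁−P₂V₂)/(n−1) = (60.6×73.0−922×11.3)/0.46 = -13100 J.
Work done on the gas = −W_by = 13100 J.

13100 J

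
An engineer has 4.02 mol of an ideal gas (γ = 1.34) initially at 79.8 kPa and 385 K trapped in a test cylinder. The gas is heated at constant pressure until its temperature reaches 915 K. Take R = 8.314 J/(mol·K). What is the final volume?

V₁ = nRT₁/P₁ = 4.02×8.314×385/79.8 = 161 L.
Isobaric: P stays 79.8 kPa; V/T = const ⇒ T₂ = 915 K, V₂ = 383 L.

383 L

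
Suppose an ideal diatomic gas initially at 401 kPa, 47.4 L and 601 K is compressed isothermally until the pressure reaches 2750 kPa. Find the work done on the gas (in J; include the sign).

n = P₁V₁/(RT₁) = 401×47.4/(8.314×601) = 3.80 mol.
Isothermal: T stays 601 K; PV = const ⇒ V₂ = 6.91 L, P₂ = 2750 kPa.
W = nRT ln(V₂/V₁) = 3.80×8.314×601×ln(0.146) = -36600 J.
Work done on the gas = −W_by = 36600 J.

36600 J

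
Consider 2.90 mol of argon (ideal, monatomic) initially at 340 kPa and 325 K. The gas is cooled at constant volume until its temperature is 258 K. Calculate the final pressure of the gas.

V₁ = nRT₁/P₁ = 2.90×8.314×325/340 = 23.0 L.
Isochoric: V stays 23.0 L; P/T = const ⇒ T₂ = 258 K, P₂ = 270 kPa.

270 kPa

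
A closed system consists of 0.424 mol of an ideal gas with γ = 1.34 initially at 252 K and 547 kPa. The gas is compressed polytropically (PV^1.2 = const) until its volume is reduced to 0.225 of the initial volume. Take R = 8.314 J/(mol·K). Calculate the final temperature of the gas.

V₁ = nRT₁/P₁ = 0.424×8.314×252/547 = 1.62 L.
Polytropic n=1.2: T₂ = T₁(V₁/V₂)^(n−1) = 252×(4.44)^0.20 = 340 K; P₂ = P₁(V₁/V₂)^n = 3280 kPa.

340 K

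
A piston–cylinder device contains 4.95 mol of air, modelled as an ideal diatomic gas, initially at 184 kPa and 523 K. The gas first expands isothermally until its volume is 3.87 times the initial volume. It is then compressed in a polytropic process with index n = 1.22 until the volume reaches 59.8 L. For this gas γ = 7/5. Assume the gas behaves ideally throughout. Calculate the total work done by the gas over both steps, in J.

V₁ = nRT₁/P₁ = 4.95×8.314×523/184 = 117 L.
Step 1 — Isothermal: T stays 523 K; PV = const ⇒ V₂ = 453 L, P₂ = 47.5 kPa.
ΔU = 0 (ideal gas, T constant).
W = nRT ln(V₂/V₁) = 4.95×8.314×523×ln(3.87) = 29100 J.
Q = ΔU + W = 29100 J.
State after step 1: P = 47.5 kPa, V = 453 L, T = 523 K.
Step 2 — Polytropic n=1.22: T₂ = T₁(V₁/V₂)^(n−1) = 523×(7.57)^0.22 = 816 K; P₂ = P₁(V₁/V₂)^n = 562 kPa.
W = (P₁V₁−P₂V₂)/(n−1) = (47.5×453−562×59.8)/0.22 = -54900 J.
ΔU = nCvΔT = 4.95×20.8×(816−523) = 30200 J.
Q = ΔU + W = -24700 J.
Net over both steps: W = -25800 J, Q = 4430 J, ΔU = 30200 J.

-25800 J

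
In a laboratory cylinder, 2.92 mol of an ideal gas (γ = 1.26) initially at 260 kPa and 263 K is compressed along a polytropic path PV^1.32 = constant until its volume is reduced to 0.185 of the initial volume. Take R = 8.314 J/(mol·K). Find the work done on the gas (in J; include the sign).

14300 J

V₁ = nRT₁/P₁ = 2.92×8.314×263/260 = 24.6 L.
Polytropic n=1.32: T₂ = T₁(V₁/V₂)^(n−1) = 263×(5.41)^0.32 = 451 K; P₂ = P₁(V₁/V₂)^n = 2410 kPa.
W = (P₁V₁−P₂V₂)/(n−1) = (260×24.6−2410×4.54)/0.32 = -14300 J.
Work done on the gas = −W_by = 14300 J.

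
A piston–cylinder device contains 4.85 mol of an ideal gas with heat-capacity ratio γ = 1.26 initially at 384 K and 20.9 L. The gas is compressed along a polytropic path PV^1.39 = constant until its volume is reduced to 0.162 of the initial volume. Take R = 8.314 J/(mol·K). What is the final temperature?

P₁ = nRT₁/V₁ = 4.85×8.314×384/20.9 = 741 kPa.
Polytropic n=1.39: T₂ = T₁(V₁/V₂)^(n−1) = 384×(6.17)^0.39 = 781 K; P₂ = P₁(V₁/V₂)^n = 9300 kPa.

781 K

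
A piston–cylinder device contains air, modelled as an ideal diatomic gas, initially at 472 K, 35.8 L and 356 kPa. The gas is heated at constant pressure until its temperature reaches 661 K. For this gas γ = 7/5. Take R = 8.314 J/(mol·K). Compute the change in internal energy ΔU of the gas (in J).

12800 J

n = P₁V₁/(RT₁) = 356×35.8/(8.314×472) = 3.25 mol.
Isobaric: P stays 356 kPa; V/T = const ⇒ T₂ = 661 K, V₂ = 50.1 L.
For an ideal gas ΔU = nCvΔT with Cv = (5/2)R = 20.8 J/(mol·K).
ΔU = 3.25×20.8×(661−472) = 12800 J.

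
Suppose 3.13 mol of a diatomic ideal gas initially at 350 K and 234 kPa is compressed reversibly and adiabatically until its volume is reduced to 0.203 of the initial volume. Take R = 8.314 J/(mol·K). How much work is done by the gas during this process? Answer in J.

-20300 J

V₁ = nRT₁/P₁ = 3.13×8.314×350/234 = 38.9 L.
Adiabatic: TV^(γ−1) = const ⇒ T₂ = 350×(4.93)^0.400 = 662 K; PV^γ = const ⇒ P₂ = 2180 kPa.
ΔU = nCvΔT = 3.13×20.8×(662−350) = 20300 J.
Q = 0 for an adiabatic process, so W = −ΔU = -20300 J.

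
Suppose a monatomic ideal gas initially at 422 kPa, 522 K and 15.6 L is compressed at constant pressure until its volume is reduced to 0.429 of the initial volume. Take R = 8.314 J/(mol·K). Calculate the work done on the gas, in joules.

3760 J

n = P₁V₁/(RT₁) = 422×15.6/(8.314×522) = 1.52 mol.
Isobaric: P stays 422 kPa; V/T = const ⇒ T₂ = 224 K, V₂ = 6.69 L.
W = PΔV = 422×(6.69−15.6) kPa·L = -3760 J.
Work done on the gas = −W_by = 3760 J.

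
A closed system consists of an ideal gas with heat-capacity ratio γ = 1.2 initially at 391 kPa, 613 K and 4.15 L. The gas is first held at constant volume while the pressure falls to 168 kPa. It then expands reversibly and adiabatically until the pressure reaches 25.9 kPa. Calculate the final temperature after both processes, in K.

193 K

n = P₁V₁/(RT₁) = 391×4.15/(8.314×613) = 0.318 mol.
Step 1 — Isochoric: V stays 4.15 L; P/T = const ⇒ T₂ = 263 K, P₂ = 168 kPa.
W = 0 (no volume change).
ΔU = nCvΔT = 0.318×41.6×(263−613) = -4630 J.
Q = ΔU = -4630 J.
State after step 1: P = 168 kPa, V = 4.15 L, T = 263 K.
Step 2 — Adiabatic: T₂/T₁ = (P₂/P₁)^((γ−1)/γ) ⇒ T₂ = 263×(0.154)^0.167 = 193 K; V₂ = 19.7 L.
ΔU = nCvΔT = 0.318×41.6×(193−263) = -933 J.
Q = 0 for an adiabatic process, so W = −ΔU = 933 J.
Net over both steps: W = 933 J, Q = -4630 J, ΔU = -5560 J.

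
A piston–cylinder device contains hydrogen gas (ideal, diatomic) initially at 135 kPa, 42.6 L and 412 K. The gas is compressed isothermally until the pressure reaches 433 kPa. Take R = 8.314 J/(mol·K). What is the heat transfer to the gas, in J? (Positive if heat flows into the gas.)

n = P₁V₁/(RT₁) = 135×42.6/(8.314×412) = 1.68 mol.
Isothermal: T stays 412 K; PV = const ⇒ V₂ = 13.3 L, P₂ = 433 kPa.
ΔU = 0 (ideal gas, T constant).
W = nRT ln(V₂/V₁) = 1.68×8.314×412×ln(0.312) = -6700 J.
Q = ΔU + W = -6700 J.

-6700 J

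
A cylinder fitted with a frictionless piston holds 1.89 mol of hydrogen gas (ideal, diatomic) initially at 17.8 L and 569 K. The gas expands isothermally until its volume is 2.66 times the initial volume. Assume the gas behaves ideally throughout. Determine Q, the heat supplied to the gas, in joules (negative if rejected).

8750 J

P₁ = nRT₁/V₁ = 1.89×8.314×569/17.8 = 502 kPa.
Isothermal: T stays 569 K; PV = const ⇒ V₂ = 47.3 L, P₂ = 189 kPa.
ΔU = 0 (ideal gas, T constant).
W = nRT ln(V₂/V₁) = 1.89×8.314×569×ln(2.66) = 8750 J.
Q = ΔU + W = 8750 J.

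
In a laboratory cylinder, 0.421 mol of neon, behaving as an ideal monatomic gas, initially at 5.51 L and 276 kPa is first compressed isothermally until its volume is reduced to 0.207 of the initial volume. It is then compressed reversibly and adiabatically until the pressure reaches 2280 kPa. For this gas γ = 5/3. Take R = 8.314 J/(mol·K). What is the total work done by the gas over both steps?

T₁ = P₁V₁/(nR) = 276×5.51/(0.421×8.314) = 434 K.
Step 1 — Isothermal: T stays 434 K; PV = const ⇒ V₂ = 1.14 L, P₂ = 1330 kPa.
ΔU = 0 (ideal gas, T constant).
W = nRT ln(V₂/V₁) = 0.421×8.314×434×ln(0.207) = -2400 J.
Q = ΔU + W = -2400 J.
State after step 1: P = 1330 kPa, V = 1.14 L, T = 434 K.
Step 2 — Adiabatic: T₂/T₁ = (P₂/P₁)^((γ−1)/γ) ⇒ T₂ = 434×(1.71)^0.400 = 538 K; V₂ = 0.827 L.
ΔU = nCvΔT = 0.421×12.5×(538−434) = 546 J.
Q = 0 for an adiabatic process, so W = −ΔU = -546 J.
Net over both steps: W = -2940 J, Q = -2400 J, ΔU = 546 J.

-2940 J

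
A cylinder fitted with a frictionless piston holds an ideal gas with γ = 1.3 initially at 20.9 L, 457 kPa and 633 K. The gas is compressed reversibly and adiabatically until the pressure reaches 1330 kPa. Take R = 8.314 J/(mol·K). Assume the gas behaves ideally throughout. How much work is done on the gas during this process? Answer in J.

n = P₁V₁/(RT₁) = 457×20.9/(8.314×633) = 1.81 mol.
Adiabatic: T₂/T₁ = (P₂/P₁)^((γ−1)/γ) ⇒ T₂ = 633×(2.91)^0.231 = 810 K; V₂ = 9.19 L.
ΔU = nCvΔT = 1.81×27.7×(810−633) = 8900 J.
Q = 0 for an adiabatic process, so W = −ΔU = -8900 J.
Work done on the gas = −W_by = 8900 J.

8900 J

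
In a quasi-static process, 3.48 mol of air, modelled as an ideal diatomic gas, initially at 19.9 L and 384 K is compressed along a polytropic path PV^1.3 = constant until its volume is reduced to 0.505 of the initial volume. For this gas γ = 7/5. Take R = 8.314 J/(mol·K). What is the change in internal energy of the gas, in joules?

P₁ = nRT₁/V₁ = 3.48×8.314×384/19.9 = 558 kPa.
Polytropic n=1.3: T₂ = T₁(V₁/V₂)^(n−1) = 384×(1.98)^0.30 = 471 K; P₂ = P₁(V₁/V₂)^n = 1360 kPa.
For an ideal gas ΔU = nCvΔT with Cv = (5/2)R = 20.8 J/(mol·K).
ΔU = 3.48×20.8×(471−384) = 6320 J.

6320 J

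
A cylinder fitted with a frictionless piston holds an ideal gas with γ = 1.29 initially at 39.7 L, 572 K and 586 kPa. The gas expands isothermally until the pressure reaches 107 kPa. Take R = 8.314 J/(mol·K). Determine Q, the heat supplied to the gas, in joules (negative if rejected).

39600 J

n = P₁V₁/(RT₁) = 586×39.7/(8.314×572) = 4.89 mol.
Isothermal: T stays 572 K; PV = const ⇒ V₂ = 217 L, P₂ = 107 kPa.
ΔU = 0 (ideal gas, T constant).
W = nRT ln(V₂/V₁) = 4.89×8.314×572×ln(5.48) = 39600 J.
Q = ΔU + W = 39600 J.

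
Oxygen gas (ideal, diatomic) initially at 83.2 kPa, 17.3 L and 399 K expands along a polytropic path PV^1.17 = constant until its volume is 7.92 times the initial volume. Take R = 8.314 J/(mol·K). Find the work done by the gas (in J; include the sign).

n = P₁V₁/(RT₁) = 83.2×17.3/(8.314×399) = 0.434 mol.
Polytropic n=1.17: T₂ = T₁(V₁/V₂)^(n−1) = 399×(0.126)^0.17 = 281 K; P₂ = P₁(V₁/V₂)^n = 7.39 kPa.
W = (P₁V₁−P₂V₂)/(n−1) = (83.2×17.3−7.39×137)/0.17 = 2510 J.

2510 J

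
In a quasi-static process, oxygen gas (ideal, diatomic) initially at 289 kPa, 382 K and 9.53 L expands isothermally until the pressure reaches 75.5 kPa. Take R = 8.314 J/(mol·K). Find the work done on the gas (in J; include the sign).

n = P₁V₁/(RT₁) = 289×9.53/(8.314×382) = 0.867 mol.
Isothermal: T stays 382 K; PV = const ⇒ V₂ = 36.5 L, P₂ = 75.5 kPa.
W = nRT ln(V₂/V₁) = 0.867×8.314×382×ln(3.83) = 3700 J.
Work done on the gas = −W_by = -3700 J.

-3700 J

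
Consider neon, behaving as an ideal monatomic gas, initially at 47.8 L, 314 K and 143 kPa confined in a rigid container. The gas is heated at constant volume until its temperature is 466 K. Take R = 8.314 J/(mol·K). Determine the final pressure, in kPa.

212 kPa

Isochoric: V stays 47.8 L; P/T = const ⇒ T₂ = 466 K, P₂ = 212 kPa.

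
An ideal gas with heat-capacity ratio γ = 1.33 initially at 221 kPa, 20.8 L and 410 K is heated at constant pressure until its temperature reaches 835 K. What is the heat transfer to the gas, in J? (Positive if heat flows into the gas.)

19200 J

n = P₁V₁/(RT₁) = 221×20.8/(8.314×410) = 1.35 mol.
Isobaric: P stays 221 kPa; V/T = const ⇒ T₂ = 835 K, V₂ = 42.4 L.
W = PΔV = 221×(42.4−20.8) kPa·L = 4760 J.
ΔU = nCvΔT = 1.35×25.2×(835−410) = 14400 J.
Q = ΔU + W = nCpΔT = 19200 J.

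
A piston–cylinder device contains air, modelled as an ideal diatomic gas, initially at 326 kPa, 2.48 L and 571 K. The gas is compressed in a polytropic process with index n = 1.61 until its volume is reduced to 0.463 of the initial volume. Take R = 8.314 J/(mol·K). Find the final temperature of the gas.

913 K

Polytropic n=1.61: T₂ = T₁(V₁/V₂)^(n−1) = 571×(2.16)^0.61 = 913 K; P₂ = P₁(V₁/V₂)^n = 1130 kPa.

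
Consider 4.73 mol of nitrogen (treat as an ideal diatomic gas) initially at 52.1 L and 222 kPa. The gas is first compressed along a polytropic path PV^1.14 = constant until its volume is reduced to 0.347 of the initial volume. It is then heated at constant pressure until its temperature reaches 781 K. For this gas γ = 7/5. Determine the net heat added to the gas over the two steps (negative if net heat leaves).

52000 J

T₁ = P₁V₁/(nR) = 222×52.1/(4.73×8.314) = 294 K.
Step 1 — Polytropic n=1.14: T₂ = T₁(V₁/V₂)^(n−1) = 294×(2.88)^0.14 = 341 K; P₂ = P₁(V₁/V₂)^n = 742 kPa.
W = (P₁V₁−P₂V₂)/(n−1) = (222×52.1−742×18.1)/0.14 = -13200 J.
ΔU = nCvΔT = 4.73×20.8×(341−294) = 4620 J.
Q = ΔU + W = -8580 J.
State after step 1: P = 742 kPa, V = 18.1 L, T = 341 K.
Step 2 — Isobaric: P stays 742 kPa; V/T = const ⇒ T₂ = 781 K, V₂ = 41.4 L.
W = PΔV = 742×(41.4−18.1) kPa·L = 17300 J.
ΔU = nCvΔT = 4.73×20.8×(781−341) = 43200 J.
Q = ΔU + W = nCpΔT = 60500 J.
Net over both steps: W = 4100 J, Q = 52000 J, ΔU = 47900 J.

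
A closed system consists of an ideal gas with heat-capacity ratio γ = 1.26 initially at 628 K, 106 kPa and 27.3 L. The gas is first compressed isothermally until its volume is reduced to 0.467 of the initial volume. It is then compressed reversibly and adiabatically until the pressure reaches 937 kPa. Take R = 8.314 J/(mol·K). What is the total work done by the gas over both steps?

-5990 J

n = P₁V₁/(RT₁) = 106×27.3/(8.314×628) = 0.554 mol.
Step 1 — Isothermal: T stays 628 K; PV = const ⇒ V₂ = 12.7 L, P₂ = 227 kPa.
ΔU = 0 (ideal gas, T constant).
W = nRT ln(V₂/V₁) = 0.554×8.314×628×ln(0.467) = -2200 J.
Q = ΔU + W = -2200 J.
State after step 1: P = 227 kPa, V = 12.7 L, T = 628 K.
Step 2 — Adiabatic: T₂/T₁ = (P₂/P₁)^((γ−1)/γ) ⇒ T₂ = 628×(4.13)^0.206 = 841 K; V₂ = 4.14 L.
ΔU = nCvΔT = 0.554×32.0×(841−628) = 3780 J.
Q = 0 for an adiabatic process, so W = −ΔU = -3780 J.
Net over both steps: W = -5990 J, Q = -2200 J, ΔU = 3780 J.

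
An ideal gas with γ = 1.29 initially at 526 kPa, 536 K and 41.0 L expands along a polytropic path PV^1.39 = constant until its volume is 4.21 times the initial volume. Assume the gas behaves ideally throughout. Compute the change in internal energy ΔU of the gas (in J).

-31900 J

n = P₁V₁/(RT₁) = 526×41.0/(8.314×536) = 4.84 mol.
Polytropic n=1.39: T₂ = T₁(V₁/V₂)^(n−1) = 536×(0.238)^0.39 = 306 K; P₂ = P₁(V₁/V₂)^n = 71.3 kPa.
For an ideal gas ΔU = nCvΔT with Cv = R/(γ−1) = 28.7 J/(mol·K).
ΔU = 4.84×28.7×(306−536) = -31900 J.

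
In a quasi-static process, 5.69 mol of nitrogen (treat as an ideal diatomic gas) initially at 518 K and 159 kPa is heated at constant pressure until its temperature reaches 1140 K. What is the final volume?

339 L

V₁ = nRT₁/P₁ = 5.69×8.314×518/159 = 154 L.
Isobaric: P stays 159 kPa; V/T = const ⇒ T₂ = 1140 K, V₂ = 339 L.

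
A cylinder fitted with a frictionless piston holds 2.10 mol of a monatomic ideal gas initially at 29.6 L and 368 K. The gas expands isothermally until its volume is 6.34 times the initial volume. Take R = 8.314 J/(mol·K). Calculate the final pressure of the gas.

34.2 kPa

P₁ = nRT₁/V₁ = 2.10×8.314×368/29.6 = 217 kPa.
Isothermal: T stays 368 K; PV = const ⇒ V₂ = 188 L, P₂ = 34.2 kPa.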